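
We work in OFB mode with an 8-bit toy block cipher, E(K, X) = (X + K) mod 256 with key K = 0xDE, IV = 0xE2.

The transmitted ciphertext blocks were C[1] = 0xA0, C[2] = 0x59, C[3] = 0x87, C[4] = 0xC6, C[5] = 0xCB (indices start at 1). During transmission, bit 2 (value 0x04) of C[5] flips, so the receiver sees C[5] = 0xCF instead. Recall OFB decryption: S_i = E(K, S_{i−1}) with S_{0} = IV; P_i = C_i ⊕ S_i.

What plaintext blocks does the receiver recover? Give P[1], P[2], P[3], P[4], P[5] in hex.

P[1] = 0x60, P[2] = 0xC7, P[3] = 0xFB, P[4] = 0x9C, P[5] = 0xF7

Only C[5] changed, to 0xCF. In OFB, a change in C_i flips the same bit in P_i only; the keystream is unaffected. Decrypting the received ciphertext:
P[1]: S = E(K, 0xE2) = 0xC0; 0xA0 ⊕ 0xC0 = 0x60.
P[2]: S = E(K, 0xC0) = 0x9E; 0x59 ⊕ 0x9E = 0xC7.
P[3]: S = E(K, 0x9E) = 0x7C; 0x87 ⊕ 0x7C = 0xFB.
P[4]: S = E(K, 0x7C) = 0x5A; 0xC6 ⊕ 0x5A = 0x9C.
P[5]: S = E(K, 0x5A) = 0x38; 0xCF ⊕ 0x38 = 0xF7.
Blocks that differ from the original plaintext: P[5].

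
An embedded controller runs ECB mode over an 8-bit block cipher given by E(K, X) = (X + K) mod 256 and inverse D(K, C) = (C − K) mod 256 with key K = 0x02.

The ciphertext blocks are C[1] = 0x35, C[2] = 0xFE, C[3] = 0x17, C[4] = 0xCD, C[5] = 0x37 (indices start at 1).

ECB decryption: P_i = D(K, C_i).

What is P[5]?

P[5] = 0x35

P[5]: D(K, 0x37) = 0x35.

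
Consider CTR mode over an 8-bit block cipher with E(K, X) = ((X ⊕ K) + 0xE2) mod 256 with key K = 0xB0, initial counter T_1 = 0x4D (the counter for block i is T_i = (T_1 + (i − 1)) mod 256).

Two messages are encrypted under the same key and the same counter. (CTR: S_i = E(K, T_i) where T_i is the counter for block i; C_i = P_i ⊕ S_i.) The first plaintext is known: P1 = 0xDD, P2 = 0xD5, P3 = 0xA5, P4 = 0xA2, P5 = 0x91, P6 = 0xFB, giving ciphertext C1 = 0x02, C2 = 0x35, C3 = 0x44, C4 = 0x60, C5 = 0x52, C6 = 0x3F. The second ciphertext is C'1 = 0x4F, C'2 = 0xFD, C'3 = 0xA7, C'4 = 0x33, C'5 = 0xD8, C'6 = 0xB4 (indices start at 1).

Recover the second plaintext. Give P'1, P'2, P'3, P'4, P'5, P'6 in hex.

In CTR with a reused counter, both messages share the same keystream S_i, so C_i ⊕ C'_i = P_i ⊕ P'_i and thus P'_i = P_i ⊕ C_i ⊕ C'_i.
P'1: 0xDD ⊕ 0x02 ⊕ 0x4F = 0x90.
P'2: 0xD5 ⊕ 0x35 ⊕ 0xFD = 0x1D.
P'3: 0xA5 ⊕ 0x44 ⊕ 0xA7 = 0x46.
P'4: 0xA2 ⊕ 0x60 ⊕ 0x33 = 0xF1.
P'5: 0x91 ⊕ 0x52 ⊕ 0xD8 = 0x1B.
P'6: 0xFB ⊕ 0x3F ⊕ 0xB4 = 0x70.

P'1 = 0x90, P'2 = 0x1D, P'3 = 0x46, P'4 = 0xF1, P'5 = 0x1B, P'6 = 0x70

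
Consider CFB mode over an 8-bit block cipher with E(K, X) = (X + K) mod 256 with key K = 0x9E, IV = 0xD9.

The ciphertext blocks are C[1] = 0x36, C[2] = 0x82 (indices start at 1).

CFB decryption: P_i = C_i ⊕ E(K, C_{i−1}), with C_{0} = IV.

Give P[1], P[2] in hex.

P[1] = 0x41, P[2] = 0x56

P[1]: E(K, 0xD9) = 0x77; 0x36 ⊕ 0x77 = 0x41.
P[2]: E(K, 0x36) = 0xD4; 0x82 ⊕ 0xD4 = 0x56.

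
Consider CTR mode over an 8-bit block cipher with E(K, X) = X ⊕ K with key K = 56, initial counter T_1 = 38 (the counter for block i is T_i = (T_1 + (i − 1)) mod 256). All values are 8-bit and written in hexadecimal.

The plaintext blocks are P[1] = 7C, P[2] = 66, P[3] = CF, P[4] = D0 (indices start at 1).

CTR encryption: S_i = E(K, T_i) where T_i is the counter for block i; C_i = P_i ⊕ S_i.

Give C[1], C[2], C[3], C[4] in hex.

C[1]: T = 38, S = E(K, T) = 6E; 7C ⊕ 6E = 12.
C[2]: T = 39, S = E(K, T) = 6F; 66 ⊕ 6F = 09.
C[3]: T = 3A, S = E(K, T) = 6C; CF ⊕ 6C = A3.
C[4]: T = 3B, S = E(K, T) = 6D; D0 ⊕ 6D = BD.

C[1] = 12, C[2] = 09, C[3] = A3, C[4] = BD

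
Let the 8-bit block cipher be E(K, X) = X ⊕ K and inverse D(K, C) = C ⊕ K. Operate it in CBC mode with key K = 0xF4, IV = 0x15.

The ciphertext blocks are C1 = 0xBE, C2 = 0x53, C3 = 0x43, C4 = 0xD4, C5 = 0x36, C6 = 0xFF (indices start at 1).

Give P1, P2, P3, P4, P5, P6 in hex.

CBC decryption: P_i = D(K, C_i) ⊕ C_{i−1}, with C_{0} = IV.
P1: D(K, 0xBE) = 0x4A; 0x4A ⊕ 0x15 = 0x5F.
P2: D(K, 0x53) = 0xA7; 0xA7 ⊕ 0xBE = 0x19.
P3: D(K, 0x43) = 0xB7; 0xB7 ⊕ 0x53 = 0xE4.
P4: D(K, 0xD4) = 0x20; 0x20 ⊕ 0x43 = 0x63.
P5: D(K, 0x36) = 0xC2; 0xC2 ⊕ 0xD4 = 0x16.
P6: D(K, 0xFF) = 0x0B; 0x0B ⊕ 0x36 = 0x3D.

P1 = 0x5F, P2 = 0x19, P3 = 0xE4, P4 = 0x63, P5 = 0x16, P6 = 0x3D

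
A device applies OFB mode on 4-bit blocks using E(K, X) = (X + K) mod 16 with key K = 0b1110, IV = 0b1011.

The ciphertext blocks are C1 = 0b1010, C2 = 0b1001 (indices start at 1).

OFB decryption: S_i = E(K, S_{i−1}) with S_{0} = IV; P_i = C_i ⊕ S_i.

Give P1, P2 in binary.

P1: S = E(K, 0b1011) = 0b1001; 0b1010 ⊕ 0b1001 = 0b0011.
P2: S = E(K, 0b1001) = 0b0111; 0b1001 ⊕ 0b0111 = 0b1110.

P1 = 0b0011, P2 = 0b1110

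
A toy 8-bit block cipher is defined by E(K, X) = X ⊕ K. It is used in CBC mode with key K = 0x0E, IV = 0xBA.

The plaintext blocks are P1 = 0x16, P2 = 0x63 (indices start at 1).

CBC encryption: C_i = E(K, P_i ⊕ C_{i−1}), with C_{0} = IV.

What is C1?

C1 = 0xA2

C1: P1 ⊕ 0xBA = 0xAC; E(K, 0xAC) = 0xA2.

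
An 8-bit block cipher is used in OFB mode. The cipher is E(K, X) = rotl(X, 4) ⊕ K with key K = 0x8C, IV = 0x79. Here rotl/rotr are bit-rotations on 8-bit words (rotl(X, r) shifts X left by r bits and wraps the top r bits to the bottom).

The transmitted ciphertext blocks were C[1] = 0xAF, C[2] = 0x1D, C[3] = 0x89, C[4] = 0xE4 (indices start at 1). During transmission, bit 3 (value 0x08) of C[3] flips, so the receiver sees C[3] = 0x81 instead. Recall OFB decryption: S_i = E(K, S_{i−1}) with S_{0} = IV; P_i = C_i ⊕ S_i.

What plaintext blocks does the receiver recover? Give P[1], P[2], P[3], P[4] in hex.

P[1] = 0xB4, P[2] = 0x20, P[3] = 0xDE, P[4] = 0x9D

Only C[3] changed, to 0x81. In OFB, a change in C_i flips the same bit in P_i only; the keystream is unaffected. Decrypting the received ciphertext:
P[1]: S = E(K, 0x79) = 0x1B; 0xAF ⊕ 0x1B = 0xB4.
P[2]: S = E(K, 0x1B) = 0x3D; 0x1D ⊕ 0x3D = 0x20.
P[3]: S = E(K, 0x3D) = 0x5F; 0x81 ⊕ 0x5F = 0xDE.
P[4]: S = E(K, 0x5F) = 0x79; 0xE4 ⊕ 0x79 = 0x9D.
Blocks that differ from the original plaintext: P[3].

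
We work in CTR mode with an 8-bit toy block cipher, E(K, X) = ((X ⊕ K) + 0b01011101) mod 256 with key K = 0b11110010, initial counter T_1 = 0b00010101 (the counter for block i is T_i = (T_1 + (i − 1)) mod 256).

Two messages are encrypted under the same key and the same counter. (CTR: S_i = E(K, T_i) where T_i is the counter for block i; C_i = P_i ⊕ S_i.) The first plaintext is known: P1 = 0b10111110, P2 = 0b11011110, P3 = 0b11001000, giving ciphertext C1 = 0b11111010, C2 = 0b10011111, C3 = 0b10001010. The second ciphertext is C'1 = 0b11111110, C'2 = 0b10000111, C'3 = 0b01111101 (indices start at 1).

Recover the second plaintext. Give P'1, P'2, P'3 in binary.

P'1 = 0b10111010, P'2 = 0b11000110, P'3 = 0b00111111

In CTR with a reused counter, both messages share the same keystream S_i, so C_i ⊕ C'_i = P_i ⊕ P'_i and thus P'_i = P_i ⊕ C_i ⊕ C'_i.
P'1: 0b10111110 ⊕ 0b11111010 ⊕ 0b11111110 = 0b10111010.
P'2: 0b11011110 ⊕ 0b10011111 ⊕ 0b10000111 = 0b11000110.
P'3: 0b11001000 ⊕ 0b10001010 ⊕ 0b01111101 = 0b00111111.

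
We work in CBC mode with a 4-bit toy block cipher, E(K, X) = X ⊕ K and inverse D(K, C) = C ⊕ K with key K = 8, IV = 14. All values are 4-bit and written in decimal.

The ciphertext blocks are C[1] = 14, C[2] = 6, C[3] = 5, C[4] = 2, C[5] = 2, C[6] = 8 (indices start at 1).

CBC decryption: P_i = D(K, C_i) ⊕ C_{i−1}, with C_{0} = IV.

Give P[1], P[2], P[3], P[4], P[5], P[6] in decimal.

P[1] = 8, P[2] = 0, P[3] = 11, P[4] = 15, P[5] = 8, P[6] = 2

P[1]: D(K, 14) = 6; 6 ⊕ 14 = 8.
P[2]: D(K, 6) = 14; 14 ⊕ 14 = 0.
P[3]: D(K, 5) = 13; 13 ⊕ 6 = 11.
P[4]: D(K, 2) = 10; 10 ⊕ 5 = 15.
P[5]: D(K, 2) = 10; 10 ⊕ 2 = 8.
P[6]: D(K, 8) = 0; 0 ⊕ 2 = 2.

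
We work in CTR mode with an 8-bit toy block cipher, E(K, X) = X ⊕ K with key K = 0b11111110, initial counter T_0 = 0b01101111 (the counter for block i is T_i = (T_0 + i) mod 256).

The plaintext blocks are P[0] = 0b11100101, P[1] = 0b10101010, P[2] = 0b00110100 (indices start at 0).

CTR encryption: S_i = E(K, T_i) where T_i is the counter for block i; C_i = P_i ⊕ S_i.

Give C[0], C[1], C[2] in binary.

C[0] = 0b01110100, C[1] = 0b00100100, C[2] = 0b10111011

C[0]: T = 0b01101111, S = E(K, T) = 0b10010001; 0b11100101 ⊕ 0b10010001 = 0b01110100.
C[1]: T = 0b01110000, S = E(K, T) = 0b10001110; 0b10101010 ⊕ 0b10001110 = 0b00100100.
C[2]: T = 0b01110001, S = E(K, T) = 0b10001111; 0b00110100 ⊕ 0b10001111 = 0b10111011.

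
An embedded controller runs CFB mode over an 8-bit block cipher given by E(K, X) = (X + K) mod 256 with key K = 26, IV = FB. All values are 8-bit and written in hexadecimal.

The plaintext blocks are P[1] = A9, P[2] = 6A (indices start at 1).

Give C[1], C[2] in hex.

CFB encryption: C_i = P_i ⊕ E(K, C_{i−1}), with C_{0} = IV.
C[1]: E(K, FB) = 21; A9 ⊕ 21 = 88.
C[2]: E(K, 88) = AE; 6A ⊕ AE = C4.

C[1] = 88, C[2] = C4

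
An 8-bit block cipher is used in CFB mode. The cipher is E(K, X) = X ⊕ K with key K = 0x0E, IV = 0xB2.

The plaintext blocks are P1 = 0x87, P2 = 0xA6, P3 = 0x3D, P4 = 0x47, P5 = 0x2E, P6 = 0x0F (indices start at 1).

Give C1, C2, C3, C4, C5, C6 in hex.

C1 = 0x3B, C2 = 0x93, C3 = 0xA0, C4 = 0xE9, C5 = 0xC9, C6 = 0xC8

CFB encryption: C_i = P_i ⊕ E(K, C_{i−1}), with C_{0} = IV.
C1: E(K, 0xB2) = 0xBC; 0x87 ⊕ 0xBC = 0x3B.
C2: E(K, 0x3B) = 0x35; 0xA6 ⊕ 0x35 = 0x93.
C3: E(K, 0x93) = 0x9D; 0x3D ⊕ 0x9D = 0xA0.
C4: E(K, 0xA0) = 0xAE; 0x47 ⊕ 0xAE = 0xE9.
C5: E(K, 0xE9) = 0xE7; 0x2E ⊕ 0xE7 = 0xC9.
C6: E(K, 0xC9) = 0xC7; 0x0F ⊕ 0xC7 = 0xC8.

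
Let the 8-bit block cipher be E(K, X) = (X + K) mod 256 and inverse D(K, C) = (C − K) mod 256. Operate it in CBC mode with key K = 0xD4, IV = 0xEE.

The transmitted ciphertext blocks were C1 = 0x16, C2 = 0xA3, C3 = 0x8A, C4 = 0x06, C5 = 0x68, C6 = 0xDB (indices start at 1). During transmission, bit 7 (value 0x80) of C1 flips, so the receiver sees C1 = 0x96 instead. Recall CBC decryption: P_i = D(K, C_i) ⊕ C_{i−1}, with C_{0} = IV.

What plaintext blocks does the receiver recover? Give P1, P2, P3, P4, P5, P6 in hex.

P1 = 0x2C, P2 = 0x59, P3 = 0x15, P4 = 0xB8, P5 = 0x92, P6 = 0x6F

Only C1 changed, to 0x96. In CBC, a change in C_i garbles P_i and flips the same bit in P_{i+1}. Decrypting the received ciphertext:
P1: D(K, 0x96) = 0xC2; 0xC2 ⊕ 0xEE = 0x2C.
P2: D(K, 0xA3) = 0xCF; 0xCF ⊕ 0x96 = 0x59.
P3: D(K, 0x8A) = 0xB6; 0xB6 ⊕ 0xA3 = 0x15.
P4: D(K, 0x06) = 0x32; 0x32 ⊕ 0x8A = 0xB8.
P5: D(K, 0x68) = 0x94; 0x94 ⊕ 0x06 = 0x92.
P6: D(K, 0xDB) = 0x07; 0x07 ⊕ 0x68 = 0x6F.
Blocks that differ from the original plaintext: P1, P2.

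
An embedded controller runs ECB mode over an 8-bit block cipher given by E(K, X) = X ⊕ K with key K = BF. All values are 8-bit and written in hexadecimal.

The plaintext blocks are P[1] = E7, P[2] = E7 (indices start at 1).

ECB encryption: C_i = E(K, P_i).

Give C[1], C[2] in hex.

C[1]: E(K, E7) = 58.
C[2]: E(K, E7) = 58.

C[1] = 58, C[2] = 58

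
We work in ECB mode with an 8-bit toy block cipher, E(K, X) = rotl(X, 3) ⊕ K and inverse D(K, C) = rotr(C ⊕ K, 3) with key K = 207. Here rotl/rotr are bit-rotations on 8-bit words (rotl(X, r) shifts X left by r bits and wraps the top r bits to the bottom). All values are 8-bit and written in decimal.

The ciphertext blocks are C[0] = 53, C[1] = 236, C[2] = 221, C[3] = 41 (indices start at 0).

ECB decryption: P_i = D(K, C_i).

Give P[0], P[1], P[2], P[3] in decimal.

P[0]: D(K, 53) = 95.
P[1]: D(K, 236) = 100.
P[2]: D(K, 221) = 66.
P[3]: D(K, 41) = 220.

P[0] = 95, P[1] = 100, P[2] = 66, P[3] = 220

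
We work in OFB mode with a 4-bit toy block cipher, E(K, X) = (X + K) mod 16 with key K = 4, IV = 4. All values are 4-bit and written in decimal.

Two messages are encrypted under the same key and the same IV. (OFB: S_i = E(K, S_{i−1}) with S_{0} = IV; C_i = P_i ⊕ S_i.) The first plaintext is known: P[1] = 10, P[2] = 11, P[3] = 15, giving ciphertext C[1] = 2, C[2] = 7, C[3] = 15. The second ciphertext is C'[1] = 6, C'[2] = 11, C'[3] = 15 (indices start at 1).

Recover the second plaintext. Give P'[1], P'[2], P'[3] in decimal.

In OFB with a reused IV, both messages share the same keystream S_i, so C_i ⊕ C'_i = P_i ⊕ P'_i and thus P'_i = P_i ⊕ C_i ⊕ C'_i.
P'[1]: 10 ⊕ 2 ⊕ 6 = 14.
P'[2]: 11 ⊕ 7 ⊕ 11 = 7.
P'[3]: 15 ⊕ 15 ⊕ 15 = 15.

P'[1] = 14, P'[2] = 7, P'[3] = 15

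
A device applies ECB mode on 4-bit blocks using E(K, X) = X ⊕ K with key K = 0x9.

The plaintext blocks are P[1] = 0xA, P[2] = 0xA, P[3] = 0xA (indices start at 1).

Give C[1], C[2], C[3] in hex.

ECB encryption: C_i = E(K, P_i).
C[1]: E(K, 0xA) = 0x3.
C[2]: E(K, 0xA) = 0x3.
C[3]: E(K, 0xA) = 0x3.

C[1] = 0x3, C[2] = 0x3, C[3] = 0x3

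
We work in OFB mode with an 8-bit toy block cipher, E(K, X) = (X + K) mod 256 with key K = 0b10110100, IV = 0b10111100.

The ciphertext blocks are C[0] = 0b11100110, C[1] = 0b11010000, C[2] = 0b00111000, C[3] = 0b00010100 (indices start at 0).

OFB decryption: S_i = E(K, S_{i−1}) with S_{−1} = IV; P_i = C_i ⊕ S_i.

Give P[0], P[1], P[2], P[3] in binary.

P[0] = 0b10010110, P[1] = 0b11110100, P[2] = 0b11100000, P[3] = 0b10011000

P[0]: S = E(K, 0b10111100) = 0b01110000; 0b11100110 ⊕ 0b01110000 = 0b10010110.
P[1]: S = E(K, 0b01110000) = 0b00100100; 0b11010000 ⊕ 0b00100100 = 0b11110100.
P[2]: S = E(K, 0b00100100) = 0b11011000; 0b00111000 ⊕ 0b11011000 = 0b11100000.
P[3]: S = E(K, 0b11011000) = 0b10001100; 0b00010100 ⊕ 0b10001100 = 0b10011000.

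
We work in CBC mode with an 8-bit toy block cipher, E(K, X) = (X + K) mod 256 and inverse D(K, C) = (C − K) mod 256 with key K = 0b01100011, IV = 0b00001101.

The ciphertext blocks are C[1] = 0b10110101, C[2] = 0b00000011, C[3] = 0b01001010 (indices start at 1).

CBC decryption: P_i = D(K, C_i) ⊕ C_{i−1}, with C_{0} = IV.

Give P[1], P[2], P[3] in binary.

P[1] = 0b01011111, P[2] = 0b00010101, P[3] = 0b11100100

P[1]: D(K, 0b10110101) = 0b01010010; 0b01010010 ⊕ 0b00001101 = 0b01011111.
P[2]: D(K, 0b00000011) = 0b10100000; 0b10100000 ⊕ 0b10110101 = 0b00010101.
P[3]: D(K, 0b01001010) = 0b11100111; 0b11100111 ⊕ 0b00000011 = 0b11100100.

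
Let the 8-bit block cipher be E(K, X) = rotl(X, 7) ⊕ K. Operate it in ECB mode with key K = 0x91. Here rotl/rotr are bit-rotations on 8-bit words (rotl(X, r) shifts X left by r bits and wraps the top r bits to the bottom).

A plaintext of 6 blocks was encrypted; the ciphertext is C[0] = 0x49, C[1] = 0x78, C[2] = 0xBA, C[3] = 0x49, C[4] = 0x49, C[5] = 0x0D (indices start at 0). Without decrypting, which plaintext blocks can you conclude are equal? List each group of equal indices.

P[0] = P[3] = P[4]

ECB encrypts each block independently with the same key, so equal ciphertext blocks imply equal plaintext blocks.
C[0] = C[3] = C[4] = 0x49, so P[0] = P[3] = P[4].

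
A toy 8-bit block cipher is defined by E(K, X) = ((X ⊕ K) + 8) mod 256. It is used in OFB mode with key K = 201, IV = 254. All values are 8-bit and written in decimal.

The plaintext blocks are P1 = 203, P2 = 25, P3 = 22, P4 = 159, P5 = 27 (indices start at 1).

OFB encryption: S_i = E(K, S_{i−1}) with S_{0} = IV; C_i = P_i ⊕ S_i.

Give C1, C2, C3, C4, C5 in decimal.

C1 = 244, C2 = 231, C3 = 41, C4 = 97, C5 = 36

C1: S = E(K, 254) = 63; 203 ⊕ 63 = 244.
C2: S = E(K, 63) = 254; 25 ⊕ 254 = 231.
C3: S = E(K, 254) = 63; 22 ⊕ 63 = 41.
C4: S = E(K, 63) = 254; 159 ⊕ 254 = 97.
C5: S = E(K, 254) = 63; 27 ⊕ 63 = 36.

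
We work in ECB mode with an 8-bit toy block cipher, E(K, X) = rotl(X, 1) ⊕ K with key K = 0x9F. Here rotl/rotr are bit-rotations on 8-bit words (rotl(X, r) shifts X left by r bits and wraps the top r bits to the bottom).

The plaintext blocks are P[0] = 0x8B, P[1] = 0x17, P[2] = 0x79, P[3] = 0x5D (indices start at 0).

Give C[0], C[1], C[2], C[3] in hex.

ECB encryption: C_i = E(K, P_i).
C[0]: E(K, 0x8B) = 0x88.
C[1]: E(K, 0x17) = 0xB1.
C[2]: E(K, 0x79) = 0x6D.
C[3]: E(K, 0x5D) = 0x25.

C[0] = 0x88, C[1] = 0xB1, C[2] = 0x6D, C[3] = 0x25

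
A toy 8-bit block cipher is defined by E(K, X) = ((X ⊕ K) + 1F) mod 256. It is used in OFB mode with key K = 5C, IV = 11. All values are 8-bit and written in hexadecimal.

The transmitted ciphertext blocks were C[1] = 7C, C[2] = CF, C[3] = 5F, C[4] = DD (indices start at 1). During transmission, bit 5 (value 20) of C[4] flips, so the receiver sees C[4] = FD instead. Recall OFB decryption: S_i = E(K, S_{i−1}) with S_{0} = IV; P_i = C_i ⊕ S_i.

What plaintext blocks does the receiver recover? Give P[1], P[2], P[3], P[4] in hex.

Only C[4] changed, to FD. In OFB, a change in C_i flips the same bit in P_i only; the keystream is unaffected. Decrypting the received ciphertext:
P[1]: S = E(K, 11) = 6C; 7C ⊕ 6C = 10.
P[2]: S = E(K, 6C) = 4F; CF ⊕ 4F = 80.
P[3]: S = E(K, 4F) = 32; 5F ⊕ 32 = 6D.
P[4]: S = E(K, 32) = 8D; FD ⊕ 8D = 70.
Blocks that differ from the original plaintext: P[4].

P[1] = 10, P[2] = 80, P[3] = 6D, P[4] = 70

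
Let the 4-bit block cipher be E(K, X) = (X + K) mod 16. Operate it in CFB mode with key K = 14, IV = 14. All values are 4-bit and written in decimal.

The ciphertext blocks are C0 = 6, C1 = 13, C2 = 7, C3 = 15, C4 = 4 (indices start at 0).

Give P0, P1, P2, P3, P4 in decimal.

P0 = 10, P1 = 9, P2 = 12, P3 = 10, P4 = 9

CFB decryption: P_i = C_i ⊕ E(K, C_{i−1}), with C_{−1} = IV.
P0: E(K, 14) = 12; 6 ⊕ 12 = 10.
P1: E(K, 6) = 4; 13 ⊕ 4 = 9.
P2: E(K, 13) = 11; 7 ⊕ 11 = 12.
P3: E(K, 7) = 5; 15 ⊕ 5 = 10.
P4: E(K, 15) = 13; 4 ⊕ 13 = 9.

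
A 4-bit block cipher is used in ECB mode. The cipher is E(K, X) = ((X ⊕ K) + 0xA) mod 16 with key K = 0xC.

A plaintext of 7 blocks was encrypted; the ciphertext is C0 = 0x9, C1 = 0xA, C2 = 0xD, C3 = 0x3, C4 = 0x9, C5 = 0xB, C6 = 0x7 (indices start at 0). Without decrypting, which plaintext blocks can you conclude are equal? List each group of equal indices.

ECB encrypts each block independently with the same key, so equal ciphertext blocks imply equal plaintext blocks.
C0 = C4 = 0x9, so P0 = P4.

P0 = P4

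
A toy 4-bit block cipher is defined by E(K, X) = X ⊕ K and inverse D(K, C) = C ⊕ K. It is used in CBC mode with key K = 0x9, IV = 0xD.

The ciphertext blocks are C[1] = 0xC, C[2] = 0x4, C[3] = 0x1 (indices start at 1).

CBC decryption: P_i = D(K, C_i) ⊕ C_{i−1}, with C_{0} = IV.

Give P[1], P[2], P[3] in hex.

P[1]: D(K, 0xC) = 0x5; 0x5 ⊕ 0xD = 0x8.
P[2]: D(K, 0x4) = 0xD; 0xD ⊕ 0xC = 0x1.
P[3]: D(K, 0x1) = 0x8; 0x8 ⊕ 0x4 = 0xC.

P[1] = 0x8, P[2] = 0x1, P[3] = 0xC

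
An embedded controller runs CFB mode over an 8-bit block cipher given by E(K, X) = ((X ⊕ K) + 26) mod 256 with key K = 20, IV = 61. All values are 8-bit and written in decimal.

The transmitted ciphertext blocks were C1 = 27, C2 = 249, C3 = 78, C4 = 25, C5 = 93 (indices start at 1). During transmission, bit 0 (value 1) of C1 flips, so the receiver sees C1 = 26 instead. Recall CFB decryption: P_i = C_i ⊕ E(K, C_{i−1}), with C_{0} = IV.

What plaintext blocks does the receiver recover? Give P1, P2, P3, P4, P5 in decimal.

P1 = 89, P2 = 209, P3 = 73, P4 = 109, P5 = 122

Only C1 changed, to 26. In CFB, a change in C_i flips the same bit in P_i and garbles P_{i+1}. Decrypting the received ciphertext:
P1: E(K, 61) = 67; 26 ⊕ 67 = 89.
P2: E(K, 26) = 40; 249 ⊕ 40 = 209.
P3: E(K, 249) = 7; 78 ⊕ 7 = 73.
P4: E(K, 78) = 116; 25 ⊕ 116 = 109.
P5: E(K, 25) = 39; 93 ⊕ 39 = 122.
Blocks that differ from the original plaintext: P1, P2.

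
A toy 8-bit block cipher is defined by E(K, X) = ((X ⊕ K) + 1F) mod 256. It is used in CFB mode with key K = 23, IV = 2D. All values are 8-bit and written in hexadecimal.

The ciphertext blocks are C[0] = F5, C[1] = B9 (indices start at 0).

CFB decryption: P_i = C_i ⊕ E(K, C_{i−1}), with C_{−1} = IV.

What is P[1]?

P[1]: E(K, F5) = F5; B9 ⊕ F5 = 4C.

P[1] = 4C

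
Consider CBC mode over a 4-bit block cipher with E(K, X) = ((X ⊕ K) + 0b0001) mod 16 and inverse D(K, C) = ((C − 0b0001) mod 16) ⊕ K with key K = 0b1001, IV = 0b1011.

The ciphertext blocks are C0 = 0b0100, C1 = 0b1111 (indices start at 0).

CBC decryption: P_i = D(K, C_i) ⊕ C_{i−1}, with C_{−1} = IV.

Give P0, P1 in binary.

P0: D(K, 0b0100) = 0b1010; 0b1010 ⊕ 0b1011 = 0b0001.
P1: D(K, 0b1111) = 0b0111; 0b0111 ⊕ 0b0100 = 0b0011.

P0 = 0b0001, P1 = 0b0011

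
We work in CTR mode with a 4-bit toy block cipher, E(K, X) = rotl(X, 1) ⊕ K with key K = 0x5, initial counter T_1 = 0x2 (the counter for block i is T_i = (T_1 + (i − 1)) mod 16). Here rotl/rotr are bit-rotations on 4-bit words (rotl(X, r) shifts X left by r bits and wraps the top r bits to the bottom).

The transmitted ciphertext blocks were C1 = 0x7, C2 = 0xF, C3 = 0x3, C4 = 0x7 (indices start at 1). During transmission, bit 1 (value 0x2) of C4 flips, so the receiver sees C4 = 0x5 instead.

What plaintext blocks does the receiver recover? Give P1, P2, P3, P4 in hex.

CTR decryption: S_i = E(K, T_i) where T_i is the counter for block i; P_i = C_i ⊕ S_i.
Only C4 changed, to 0x5. In CTR, a change in C_i flips the same bit in P_i only; the keystream is unaffected. Decrypting the received ciphertext:
P1: T = 0x2, S = E(K, T) = 0x1; 0x7 ⊕ 0x1 = 0x6.
P2: T = 0x3, S = E(K, T) = 0x3; 0xF ⊕ 0x3 = 0xC.
P3: T = 0x4, S = E(K, T) = 0xD; 0x3 ⊕ 0xD = 0xE.
P4: T = 0x5, S = E(K, T) = 0xF; 0x5 ⊕ 0xF = 0xA.
Blocks that differ from the original plaintext: P4.

P1 = 0x6, P2 = 0xC, P3 = 0xE, P4 = 0xA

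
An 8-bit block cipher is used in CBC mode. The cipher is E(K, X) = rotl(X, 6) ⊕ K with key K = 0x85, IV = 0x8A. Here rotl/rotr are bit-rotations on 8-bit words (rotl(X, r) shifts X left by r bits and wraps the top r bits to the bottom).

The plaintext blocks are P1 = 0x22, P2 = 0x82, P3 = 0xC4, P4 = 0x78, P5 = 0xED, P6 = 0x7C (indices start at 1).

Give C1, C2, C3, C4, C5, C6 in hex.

CBC encryption: C_i = E(K, P_i ⊕ C_{i−1}), with C_{0} = IV.
C1: P1 ⊕ 0x8A = 0xA8; E(K, 0xA8) = 0xAF.
C2: P2 ⊕ 0xAF = 0x2D; E(K, 0x2D) = 0xCE.
C3: P3 ⊕ 0xCE = 0x0A; E(K, 0x0A) = 0x07.
C4: P4 ⊕ 0x07 = 0x7F; E(K, 0x7F) = 0x5A.
C5: P5 ⊕ 0x5A = 0xB7; E(K, 0xB7) = 0x68.
C6: P6 ⊕ 0x68 = 0x14; E(K, 0x14) = 0x80.

C1 = 0xAF, C2 = 0xCE, C3 = 0x07, C4 = 0x5A, C5 = 0x68, C6 = 0x80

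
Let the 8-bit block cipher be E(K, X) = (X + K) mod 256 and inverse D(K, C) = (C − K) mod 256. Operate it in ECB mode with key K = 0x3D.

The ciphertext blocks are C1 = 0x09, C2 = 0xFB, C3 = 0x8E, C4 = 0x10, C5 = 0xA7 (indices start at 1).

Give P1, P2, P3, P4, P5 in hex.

P1 = 0xCC, P2 = 0xBE, P3 = 0x51, P4 = 0xD3, P5 = 0x6A

ECB decryption: P_i = D(K, C_i).
P1: D(K, 0x09) = 0xCC.
P2: D(K, 0xFB) = 0xBE.
P3: D(K, 0x8E) = 0x51.
P4: D(K, 0x10) = 0xD3.
P5: D(K, 0xA7) = 0x6A.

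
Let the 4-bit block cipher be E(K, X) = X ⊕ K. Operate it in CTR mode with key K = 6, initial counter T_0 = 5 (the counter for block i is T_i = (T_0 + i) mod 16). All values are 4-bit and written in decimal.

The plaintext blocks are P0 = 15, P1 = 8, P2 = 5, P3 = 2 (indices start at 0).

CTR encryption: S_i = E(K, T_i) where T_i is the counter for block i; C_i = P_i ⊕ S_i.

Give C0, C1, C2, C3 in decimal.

C0: T = 5, S = E(K, T) = 3; 15 ⊕ 3 = 12.
C1: T = 6, S = E(K, T) = 0; 8 ⊕ 0 = 8.
C2: T = 7, S = E(K, T) = 1; 5 ⊕ 1 = 4.
C3: T = 8, S = E(K, T) = 14; 2 ⊕ 14 = 12.

C0 = 12, C1 = 8, C2 = 4, C3 = 12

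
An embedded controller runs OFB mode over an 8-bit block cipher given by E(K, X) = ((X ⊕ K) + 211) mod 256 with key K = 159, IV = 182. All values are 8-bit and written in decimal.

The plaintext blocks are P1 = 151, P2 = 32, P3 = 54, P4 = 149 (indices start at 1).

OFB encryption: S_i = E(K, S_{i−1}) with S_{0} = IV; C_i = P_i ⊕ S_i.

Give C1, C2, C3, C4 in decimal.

C1 = 107, C2 = 22, C3 = 74, C4 = 35

C1: S = E(K, 182) = 252; 151 ⊕ 252 = 107.
C2: S = E(K, 252) = 54; 32 ⊕ 54 = 22.
C3: S = E(K, 54) = 124; 54 ⊕ 124 = 74.
C4: S = E(K, 124) = 182; 149 ⊕ 182 = 35.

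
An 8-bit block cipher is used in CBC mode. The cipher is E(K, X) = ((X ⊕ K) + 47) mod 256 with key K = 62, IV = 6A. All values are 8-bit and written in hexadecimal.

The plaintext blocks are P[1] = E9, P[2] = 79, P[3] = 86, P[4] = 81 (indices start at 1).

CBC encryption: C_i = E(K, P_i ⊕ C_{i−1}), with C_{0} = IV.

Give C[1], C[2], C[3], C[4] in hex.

C[1]: P[1] ⊕ 6A = 83; E(K, 83) = 28.
C[2]: P[2] ⊕ 28 = 51; E(K, 51) = 7A.
C[3]: P[3] ⊕ 7A = FC; E(K, FC) = E5.
C[4]: P[4] ⊕ E5 = 64; E(K, 64) = 4D.

C[1] = 28, C[2] = 7A, C[3] = E5, C[4] = 4D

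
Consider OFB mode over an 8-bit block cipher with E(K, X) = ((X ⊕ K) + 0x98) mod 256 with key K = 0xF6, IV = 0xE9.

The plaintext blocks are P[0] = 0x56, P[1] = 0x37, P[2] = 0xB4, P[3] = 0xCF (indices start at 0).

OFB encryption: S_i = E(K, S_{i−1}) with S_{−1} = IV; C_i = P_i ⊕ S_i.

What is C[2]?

C[0]: S = E(K, 0xE9) = 0xB7; 0x56 ⊕ 0xB7 = 0xE1.
C[1]: S = E(K, 0xB7) = 0xD9; 0x37 ⊕ 0xD9 = 0xEE.
C[2]: S = E(K, 0xD9) = 0xC7; 0xB4 ⊕ 0xC7 = 0x73.

C[2] = 0x73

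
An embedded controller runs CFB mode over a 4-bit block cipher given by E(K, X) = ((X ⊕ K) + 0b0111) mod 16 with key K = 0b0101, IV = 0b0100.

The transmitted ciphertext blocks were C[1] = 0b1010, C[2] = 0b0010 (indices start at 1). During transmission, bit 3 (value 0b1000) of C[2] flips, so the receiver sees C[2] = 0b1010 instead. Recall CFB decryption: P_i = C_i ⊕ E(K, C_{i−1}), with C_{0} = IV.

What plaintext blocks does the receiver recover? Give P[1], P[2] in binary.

Only C[2] changed, to 0b1010. In CFB, a change in C_i flips the same bit in P_i and garbles P_{i+1}. Decrypting the received ciphertext:
P[1]: E(K, 0b0100) = 0b1000; 0b1010 ⊕ 0b1000 = 0b0010.
P[2]: E(K, 0b1010) = 0b0110; 0b1010 ⊕ 0b0110 = 0b1100.
Blocks that differ from the original plaintext: P[2].

P[1] = 0b0010, P[2] = 0b1100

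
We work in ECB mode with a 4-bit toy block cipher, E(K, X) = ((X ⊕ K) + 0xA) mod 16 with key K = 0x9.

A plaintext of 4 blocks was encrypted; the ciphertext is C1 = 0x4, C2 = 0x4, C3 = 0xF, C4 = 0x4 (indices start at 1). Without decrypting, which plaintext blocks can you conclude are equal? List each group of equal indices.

ECB encrypts each block independently with the same key, so equal ciphertext blocks imply equal plaintext blocks.
C1 = C2 = C4 = 0x4, so P1 = P2 = P4.

P1 = P2 = P4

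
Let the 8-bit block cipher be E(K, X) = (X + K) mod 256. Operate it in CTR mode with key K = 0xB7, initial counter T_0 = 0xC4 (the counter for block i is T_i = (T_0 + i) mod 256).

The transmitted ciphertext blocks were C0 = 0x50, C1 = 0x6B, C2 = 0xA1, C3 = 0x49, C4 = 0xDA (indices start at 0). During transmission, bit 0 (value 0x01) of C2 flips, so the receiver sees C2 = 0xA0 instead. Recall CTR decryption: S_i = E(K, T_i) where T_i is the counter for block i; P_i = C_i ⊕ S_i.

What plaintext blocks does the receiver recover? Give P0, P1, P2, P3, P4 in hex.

P0 = 0x2B, P1 = 0x17, P2 = 0xDD, P3 = 0x37, P4 = 0xA5

Only C2 changed, to 0xA0. In CTR, a change in C_i flips the same bit in P_i only; the keystream is unaffected. Decrypting the received ciphertext:
P0: T = 0xC4, S = E(K, T) = 0x7B; 0x50 ⊕ 0x7B = 0x2B.
P1: T = 0xC5, S = E(K, T) = 0x7C; 0x6B ⊕ 0x7C = 0x17.
P2: T = 0xC6, S = E(K, T) = 0x7D; 0xA0 ⊕ 0x7D = 0xDD.
P3: T = 0xC7, S = E(K, T) = 0x7E; 0x49 ⊕ 0x7E = 0x37.
P4: T = 0xC8, S = E(K, T) = 0x7F; 0xDA ⊕ 0x7F = 0xA5.
Blocks that differ from the original plaintext: P2.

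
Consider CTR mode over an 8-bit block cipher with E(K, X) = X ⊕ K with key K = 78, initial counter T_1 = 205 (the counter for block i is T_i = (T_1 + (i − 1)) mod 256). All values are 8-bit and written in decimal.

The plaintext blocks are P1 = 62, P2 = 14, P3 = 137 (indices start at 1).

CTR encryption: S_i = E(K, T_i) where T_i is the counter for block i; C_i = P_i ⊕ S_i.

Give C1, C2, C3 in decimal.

C1 = 189, C2 = 142, C3 = 8

C1: T = 205, S = E(K, T) = 131; 62 ⊕ 131 = 189.
C2: T = 206, S = E(K, T) = 128; 14 ⊕ 128 = 142.
C3: T = 207, S = E(K, T) = 129; 137 ⊕ 129 = 8.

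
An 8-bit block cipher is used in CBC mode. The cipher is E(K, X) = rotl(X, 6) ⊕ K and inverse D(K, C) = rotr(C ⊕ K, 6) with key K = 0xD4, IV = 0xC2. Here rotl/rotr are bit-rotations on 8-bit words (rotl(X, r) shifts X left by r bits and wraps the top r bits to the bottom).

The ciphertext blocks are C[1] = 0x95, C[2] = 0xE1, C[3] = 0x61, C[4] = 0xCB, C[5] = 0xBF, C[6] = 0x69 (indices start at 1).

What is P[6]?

CBC decryption: P_i = D(K, C_i) ⊕ C_{i−1}, with C_{0} = IV.
P[6]: D(K, 0x69) = 0xF6; 0xF6 ⊕ 0xBF = 0x49.

P[6] = 0x49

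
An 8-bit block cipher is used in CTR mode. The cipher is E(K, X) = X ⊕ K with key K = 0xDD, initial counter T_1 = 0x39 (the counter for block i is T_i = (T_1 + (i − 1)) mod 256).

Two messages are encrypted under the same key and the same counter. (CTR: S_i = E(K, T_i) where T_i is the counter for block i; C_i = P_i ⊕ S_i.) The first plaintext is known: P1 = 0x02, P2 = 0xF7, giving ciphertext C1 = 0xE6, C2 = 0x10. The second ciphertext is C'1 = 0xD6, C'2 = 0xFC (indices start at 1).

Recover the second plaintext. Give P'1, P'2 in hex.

In CTR with a reused counter, both messages share the same keystream S_i, so C_i ⊕ C'_i = P_i ⊕ P'_i and thus P'_i = P_i ⊕ C_i ⊕ C'_i.
P'1: 0x02 ⊕ 0xE6 ⊕ 0xD6 = 0x32.
P'2: 0xF7 ⊕ 0x10 ⊕ 0xFC = 0x1B.

P'1 = 0x32, P'2 = 0x1B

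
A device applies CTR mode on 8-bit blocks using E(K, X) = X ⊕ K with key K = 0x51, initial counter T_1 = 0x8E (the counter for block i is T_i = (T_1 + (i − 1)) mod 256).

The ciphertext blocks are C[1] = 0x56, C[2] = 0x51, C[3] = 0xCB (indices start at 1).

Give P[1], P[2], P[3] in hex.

CTR decryption: S_i = E(K, T_i) where T_i is the counter for block i; P_i = C_i ⊕ S_i.
P[1]: T = 0x8E, S = E(K, T) = 0xDF; 0x56 ⊕ 0xDF = 0x89.
P[2]: T = 0x8F, S = E(K, T) = 0xDE; 0x51 ⊕ 0xDE = 0x8F.
P[3]: T = 0x90, S = E(K, T) = 0xC1; 0xCB ⊕ 0xC1 = 0x0A.

P[1] = 0x89, P[2] = 0x8F, P[3] = 0x0A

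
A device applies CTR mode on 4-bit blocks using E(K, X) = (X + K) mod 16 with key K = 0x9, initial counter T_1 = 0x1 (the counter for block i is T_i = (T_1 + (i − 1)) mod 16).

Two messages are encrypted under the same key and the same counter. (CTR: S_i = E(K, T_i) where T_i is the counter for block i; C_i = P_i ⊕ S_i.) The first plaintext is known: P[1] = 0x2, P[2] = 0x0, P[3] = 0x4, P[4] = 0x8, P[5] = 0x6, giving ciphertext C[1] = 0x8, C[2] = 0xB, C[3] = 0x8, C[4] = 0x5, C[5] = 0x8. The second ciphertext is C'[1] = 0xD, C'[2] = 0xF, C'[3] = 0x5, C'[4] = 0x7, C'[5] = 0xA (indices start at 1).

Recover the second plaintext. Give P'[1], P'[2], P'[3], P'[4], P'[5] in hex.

P'[1] = 0x7, P'[2] = 0x4, P'[3] = 0x9, P'[4] = 0xA, P'[5] = 0x4

In CTR with a reused counter, both messages share the same keystream S_i, so C_i ⊕ C'_i = P_i ⊕ P'_i and thus P'_i = P_i ⊕ C_i ⊕ C'_i.
P'[1]: 0x2 ⊕ 0x8 ⊕ 0xD = 0x7.
P'[2]: 0x0 ⊕ 0xB ⊕ 0xF = 0x4.
P'[3]: 0x4 ⊕ 0x8 ⊕ 0x5 = 0x9.
P'[4]: 0x8 ⊕ 0x5 ⊕ 0x7 = 0xA.
P'[5]: 0x6 ⊕ 0x8 ⊕ 0xA = 0x4.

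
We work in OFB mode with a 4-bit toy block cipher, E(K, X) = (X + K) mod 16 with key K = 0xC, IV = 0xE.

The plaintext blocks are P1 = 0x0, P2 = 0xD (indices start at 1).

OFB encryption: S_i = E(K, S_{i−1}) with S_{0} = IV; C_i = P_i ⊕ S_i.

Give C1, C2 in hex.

C1: S = E(K, 0xE) = 0xA; 0x0 ⊕ 0xA = 0xA.
C2: S = E(K, 0xA) = 0x6; 0xD ⊕ 0x6 = 0xB.

C1 = 0xA, C2 = 0xB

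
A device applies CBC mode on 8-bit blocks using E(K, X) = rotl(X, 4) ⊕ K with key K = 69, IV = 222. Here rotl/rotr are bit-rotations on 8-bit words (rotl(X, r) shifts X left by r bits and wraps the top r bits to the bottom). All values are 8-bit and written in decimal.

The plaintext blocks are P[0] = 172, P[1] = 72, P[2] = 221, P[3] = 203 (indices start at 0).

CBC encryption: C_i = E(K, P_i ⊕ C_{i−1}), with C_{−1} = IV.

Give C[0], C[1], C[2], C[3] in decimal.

C[0]: P[0] ⊕ 222 = 114; E(K, 114) = 98.
C[1]: P[1] ⊕ 98 = 42; E(K, 42) = 231.
C[2]: P[2] ⊕ 231 = 58; E(K, 58) = 230.
C[3]: P[3] ⊕ 230 = 45; E(K, 45) = 151.

C[0] = 98, C[1] = 231, C[2] = 230, C[3] = 151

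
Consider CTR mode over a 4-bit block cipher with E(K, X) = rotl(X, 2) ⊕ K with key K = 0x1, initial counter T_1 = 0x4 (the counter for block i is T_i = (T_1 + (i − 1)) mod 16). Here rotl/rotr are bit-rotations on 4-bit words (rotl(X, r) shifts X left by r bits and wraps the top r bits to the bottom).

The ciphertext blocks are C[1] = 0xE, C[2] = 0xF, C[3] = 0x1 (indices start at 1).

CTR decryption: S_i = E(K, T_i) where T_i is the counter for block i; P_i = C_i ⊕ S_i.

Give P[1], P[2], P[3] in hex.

P[1] = 0xE, P[2] = 0xB, P[3] = 0x9

P[1]: T = 0x4, S = E(K, T) = 0x0; 0xE ⊕ 0x0 = 0xE.
P[2]: T = 0x5, S = E(K, T) = 0x4; 0xF ⊕ 0x4 = 0xB.
P[3]: T = 0x6, S = E(K, T) = 0x8; 0x1 ⊕ 0x8 = 0x9.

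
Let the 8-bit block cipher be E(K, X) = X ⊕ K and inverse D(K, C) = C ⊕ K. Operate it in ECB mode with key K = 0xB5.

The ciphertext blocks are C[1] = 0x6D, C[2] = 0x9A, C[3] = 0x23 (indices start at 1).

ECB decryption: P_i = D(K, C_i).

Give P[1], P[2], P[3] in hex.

P[1]: D(K, 0x6D) = 0xD8.
P[2]: D(K, 0x9A) = 0x2F.
P[3]: D(K, 0x23) = 0x96.

P[1] = 0xD8, P[2] = 0x2F, P[3] = 0x96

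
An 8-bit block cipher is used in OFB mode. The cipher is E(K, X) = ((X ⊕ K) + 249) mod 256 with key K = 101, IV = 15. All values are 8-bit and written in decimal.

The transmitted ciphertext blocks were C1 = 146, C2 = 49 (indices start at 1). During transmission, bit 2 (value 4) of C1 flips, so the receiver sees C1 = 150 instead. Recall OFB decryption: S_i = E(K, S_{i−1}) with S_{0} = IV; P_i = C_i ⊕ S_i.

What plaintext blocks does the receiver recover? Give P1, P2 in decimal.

Only C1 changed, to 150. In OFB, a change in C_i flips the same bit in P_i only; the keystream is unaffected. Decrypting the received ciphertext:
P1: S = E(K, 15) = 99; 150 ⊕ 99 = 245.
P2: S = E(K, 99) = 255; 49 ⊕ 255 = 206.
Blocks that differ from the original plaintext: P1.

P1 = 245, P2 = 206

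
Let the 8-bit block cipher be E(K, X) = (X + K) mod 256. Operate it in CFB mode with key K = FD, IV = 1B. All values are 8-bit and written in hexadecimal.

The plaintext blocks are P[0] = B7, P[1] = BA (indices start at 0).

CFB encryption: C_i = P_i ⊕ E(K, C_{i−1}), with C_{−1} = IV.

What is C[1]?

C[1] = 16

C[0]: E(K, 1B) = 18; B7 ⊕ 18 = AF.
C[1]: E(K, AF) = AC; BA ⊕ AC = 16.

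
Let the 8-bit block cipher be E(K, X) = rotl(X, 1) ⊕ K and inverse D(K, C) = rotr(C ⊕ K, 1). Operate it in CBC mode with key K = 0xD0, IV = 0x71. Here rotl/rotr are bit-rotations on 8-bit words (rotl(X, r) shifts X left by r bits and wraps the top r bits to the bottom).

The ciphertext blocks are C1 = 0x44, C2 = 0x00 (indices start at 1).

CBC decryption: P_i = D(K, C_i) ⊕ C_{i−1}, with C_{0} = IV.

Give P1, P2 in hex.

P1: D(K, 0x44) = 0x4A; 0x4A ⊕ 0x71 = 0x3B.
P2: D(K, 0x00) = 0x68; 0x68 ⊕ 0x44 = 0x2C.

P1 = 0x3B, P2 = 0x2C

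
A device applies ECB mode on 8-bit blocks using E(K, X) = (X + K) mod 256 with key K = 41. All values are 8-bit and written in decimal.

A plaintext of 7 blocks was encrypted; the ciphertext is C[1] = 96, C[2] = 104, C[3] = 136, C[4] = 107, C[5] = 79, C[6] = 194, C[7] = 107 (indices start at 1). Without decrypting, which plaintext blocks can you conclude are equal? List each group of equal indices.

P[4] = P[7]

ECB encrypts each block independently with the same key, so equal ciphertext blocks imply equal plaintext blocks.
C[4] = C[7] = 107, so P[4] = P[7].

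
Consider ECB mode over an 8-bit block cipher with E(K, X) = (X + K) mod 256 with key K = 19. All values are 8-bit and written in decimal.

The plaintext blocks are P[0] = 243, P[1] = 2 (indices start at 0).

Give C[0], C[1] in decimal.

C[0] = 6, C[1] = 21

ECB encryption: C_i = E(K, P_i).
C[0]: E(K, 243) = 6.
C[1]: E(K, 2) = 21.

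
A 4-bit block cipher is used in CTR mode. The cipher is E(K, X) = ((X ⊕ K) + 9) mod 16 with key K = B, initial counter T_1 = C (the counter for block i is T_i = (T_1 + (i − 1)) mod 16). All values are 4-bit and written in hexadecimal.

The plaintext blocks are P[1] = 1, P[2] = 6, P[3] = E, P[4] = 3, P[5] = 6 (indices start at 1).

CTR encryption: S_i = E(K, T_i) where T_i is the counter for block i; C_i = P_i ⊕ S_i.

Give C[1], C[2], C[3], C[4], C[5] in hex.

C[1]: T = C, S = E(K, T) = 0; 1 ⊕ 0 = 1.
C[2]: T = D, S = E(K, T) = F; 6 ⊕ F = 9.
C[3]: T = E, S = E(K, T) = E; E ⊕ E = 0.
C[4]: T = F, S = E(K, T) = D; 3 ⊕ D = E.
C[5]: T = 0, S = E(K, T) = 4; 6 ⊕ 4 = 2.

C[1] = 1, C[2] = 9, C[3] = 0, C[4] = E, C[5] = 2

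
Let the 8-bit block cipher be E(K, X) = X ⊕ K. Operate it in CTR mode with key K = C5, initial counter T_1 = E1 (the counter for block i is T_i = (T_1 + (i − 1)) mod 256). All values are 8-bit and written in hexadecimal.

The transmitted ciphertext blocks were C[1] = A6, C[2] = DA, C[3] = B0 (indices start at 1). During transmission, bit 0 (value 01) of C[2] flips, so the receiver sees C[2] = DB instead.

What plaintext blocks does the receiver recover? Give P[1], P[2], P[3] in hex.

P[1] = 82, P[2] = FC, P[3] = 96

CTR decryption: S_i = E(K, T_i) where T_i is the counter for block i; P_i = C_i ⊕ S_i.
Only C[2] changed, to DB. In CTR, a change in C_i flips the same bit in P_i only; the keystream is unaffected. Decrypting the received ciphertext:
P[1]: T = E1, S = E(K, T) = 24; A6 ⊕ 24 = 82.
P[2]: T = E2, S = E(K, T) = 27; DB ⊕ 27 = FC.
P[3]: T = E3, S = E(K, T) = 26; B0 ⊕ 26 = 96.
Blocks that differ from the original plaintext: P[2].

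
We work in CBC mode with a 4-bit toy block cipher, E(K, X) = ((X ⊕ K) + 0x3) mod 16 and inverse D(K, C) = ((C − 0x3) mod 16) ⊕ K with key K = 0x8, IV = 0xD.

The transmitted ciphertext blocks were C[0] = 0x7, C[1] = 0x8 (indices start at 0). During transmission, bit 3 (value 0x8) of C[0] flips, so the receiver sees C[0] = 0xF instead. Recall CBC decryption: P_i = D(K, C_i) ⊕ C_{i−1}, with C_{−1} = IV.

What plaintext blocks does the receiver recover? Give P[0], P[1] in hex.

P[0] = 0x9, P[1] = 0x2

Only C[0] changed, to 0xF. In CBC, a change in C_i garbles P_i and flips the same bit in P_{i+1}. Decrypting the received ciphertext:
P[0]: D(K, 0xF) = 0x4; 0x4 ⊕ 0xD = 0x9.
P[1]: D(K, 0x8) = 0xD; 0xD ⊕ 0xF = 0x2.
Blocks that differ from the original plaintext: P[0], P[1].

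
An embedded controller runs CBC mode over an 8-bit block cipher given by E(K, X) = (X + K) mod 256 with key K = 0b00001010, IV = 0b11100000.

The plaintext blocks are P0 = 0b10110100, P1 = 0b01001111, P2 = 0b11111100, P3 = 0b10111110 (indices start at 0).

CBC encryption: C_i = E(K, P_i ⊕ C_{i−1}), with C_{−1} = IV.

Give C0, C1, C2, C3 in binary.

C0: P0 ⊕ 0b11100000 = 0b01010100; E(K, 0b01010100) = 0b01011110.
C1: P1 ⊕ 0b01011110 = 0b00010001; E(K, 0b00010001) = 0b00011011.
C2: P2 ⊕ 0b00011011 = 0b11100111; E(K, 0b11100111) = 0b11110001.
C3: P3 ⊕ 0b11110001 = 0b01001111; E(K, 0b01001111) = 0b01011001.

C0 = 0b01011110, C1 = 0b00011011, C2 = 0b11110001, C3 = 0b01011001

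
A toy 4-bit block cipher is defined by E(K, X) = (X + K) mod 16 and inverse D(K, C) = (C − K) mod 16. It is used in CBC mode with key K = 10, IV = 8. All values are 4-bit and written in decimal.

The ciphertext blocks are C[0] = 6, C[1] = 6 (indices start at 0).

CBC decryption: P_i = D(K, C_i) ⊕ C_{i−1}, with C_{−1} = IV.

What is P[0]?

P[0] = 4

P[0]: D(K, 6) = 12; 12 ⊕ 8 = 4.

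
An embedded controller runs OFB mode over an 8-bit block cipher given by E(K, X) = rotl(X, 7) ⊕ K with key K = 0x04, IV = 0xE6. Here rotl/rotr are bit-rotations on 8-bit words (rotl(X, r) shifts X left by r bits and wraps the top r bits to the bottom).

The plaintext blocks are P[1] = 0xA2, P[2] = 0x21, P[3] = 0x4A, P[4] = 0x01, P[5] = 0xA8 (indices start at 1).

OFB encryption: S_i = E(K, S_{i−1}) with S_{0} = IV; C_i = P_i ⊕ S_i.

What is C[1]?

C[1]: S = E(K, 0xE6) = 0x77; 0xA2 ⊕ 0x77 = 0xD5.

C[1] = 0xD5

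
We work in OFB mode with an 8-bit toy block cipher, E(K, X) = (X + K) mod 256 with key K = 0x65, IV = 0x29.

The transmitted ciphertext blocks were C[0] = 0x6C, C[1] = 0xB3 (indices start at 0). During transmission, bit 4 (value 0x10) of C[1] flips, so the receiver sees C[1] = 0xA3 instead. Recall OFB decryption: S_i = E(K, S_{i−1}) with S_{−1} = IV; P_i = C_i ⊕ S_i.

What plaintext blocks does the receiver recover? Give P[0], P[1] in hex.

Only C[1] changed, to 0xA3. In OFB, a change in C_i flips the same bit in P_i only; the keystream is unaffected. Decrypting the received ciphertext:
P[0]: S = E(K, 0x29) = 0x8E; 0x6C ⊕ 0x8E = 0xE2.
P[1]: S = E(K, 0x8E) = 0xF3; 0xA3 ⊕ 0xF3 = 0x50.
Blocks that differ from the original plaintext: P[1].

P[0] = 0xE2, P[1] = 0x50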